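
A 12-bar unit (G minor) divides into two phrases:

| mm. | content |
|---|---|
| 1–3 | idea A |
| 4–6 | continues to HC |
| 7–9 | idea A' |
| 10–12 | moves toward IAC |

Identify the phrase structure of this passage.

Phrase 1 ends with a half cadence (weaker) and phrase 2 with an imperfect authentic cadence (stronger): antecedent + consequent = a period.
The two phrases open with the same material (A / A'), so the period is parallel.

parallel period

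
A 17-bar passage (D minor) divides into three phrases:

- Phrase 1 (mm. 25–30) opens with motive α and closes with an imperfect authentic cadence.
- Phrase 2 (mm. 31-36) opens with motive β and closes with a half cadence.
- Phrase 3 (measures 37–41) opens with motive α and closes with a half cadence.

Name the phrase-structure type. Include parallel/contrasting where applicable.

phrase group

The final phrase closes with a half cadence, which is not stronger than the preceding half cadence; the 3 phrases lack an overall antecedent–consequent design and so form a phrase group.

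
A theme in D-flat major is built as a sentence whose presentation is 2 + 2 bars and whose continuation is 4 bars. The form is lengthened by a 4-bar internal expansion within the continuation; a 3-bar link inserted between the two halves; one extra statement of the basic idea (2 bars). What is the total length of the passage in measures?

17 measures

Basic sentence: 2 + 2 + 4 = 8 bars.
8 (basic form) + 4 (internal expansion) + 3 (link) + 2 (extra statement) = 17.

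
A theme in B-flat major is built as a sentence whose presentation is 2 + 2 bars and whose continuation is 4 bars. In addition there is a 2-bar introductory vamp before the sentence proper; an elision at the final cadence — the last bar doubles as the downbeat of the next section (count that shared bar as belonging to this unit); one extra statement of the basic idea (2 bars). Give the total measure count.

12 measures

Basic sentence: 2 + 2 + 4 = 8 bars.
8 (basic form) + 2 (introduction) + 2 (extra statement) = 12.
The elision shares a bar with the next section but does not change this unit's count.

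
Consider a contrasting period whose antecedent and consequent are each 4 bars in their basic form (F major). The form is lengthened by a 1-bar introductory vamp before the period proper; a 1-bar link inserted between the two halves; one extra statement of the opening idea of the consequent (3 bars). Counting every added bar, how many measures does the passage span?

Basic contrasting period: 4 + 4 = 8 bars.
8 (basic form) + 1 (introduction) + 1 (link) + 3 (extra statement) = 13.

13 measures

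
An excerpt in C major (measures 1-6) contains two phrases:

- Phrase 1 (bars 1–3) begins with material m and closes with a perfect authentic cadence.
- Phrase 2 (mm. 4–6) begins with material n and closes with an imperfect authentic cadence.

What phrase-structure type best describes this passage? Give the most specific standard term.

phrase group

The second phrase closes with an imperfect authentic cadence, which is not stronger than the first phrase's perfect authentic cadence; without a weak→strong cadential pair there is no antecedent–consequent relationship, so this is a phrase group rather than a period.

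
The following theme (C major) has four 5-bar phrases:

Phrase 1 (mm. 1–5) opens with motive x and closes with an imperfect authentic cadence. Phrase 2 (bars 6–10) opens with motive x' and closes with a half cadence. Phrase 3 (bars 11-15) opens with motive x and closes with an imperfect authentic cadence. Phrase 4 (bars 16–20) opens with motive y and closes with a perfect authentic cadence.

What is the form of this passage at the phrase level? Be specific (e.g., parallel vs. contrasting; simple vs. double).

parallel double period

Four phrases in two halves: the first half (bars 1-10) ends with a half cadence, the second (mm. 11–20) with a perfect authentic cadence — a large antecedent–consequent pair, i.e. a double period.
Phrase 3 begins with the same material as phrase 1, making it parallel.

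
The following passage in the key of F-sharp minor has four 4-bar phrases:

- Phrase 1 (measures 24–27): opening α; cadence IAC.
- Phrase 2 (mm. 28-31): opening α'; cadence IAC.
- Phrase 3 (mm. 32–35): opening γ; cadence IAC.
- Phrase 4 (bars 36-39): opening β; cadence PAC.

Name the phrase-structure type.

contrasting double period

Four phrases in two halves: the first half (measures 24–31) ends with an imperfect authentic cadence, the second (mm. 32-39) with a perfect authentic cadence — a large antecedent–consequent pair, i.e. a double period.
Phrase 3 begins with different material from phrase 1, making it contrasting.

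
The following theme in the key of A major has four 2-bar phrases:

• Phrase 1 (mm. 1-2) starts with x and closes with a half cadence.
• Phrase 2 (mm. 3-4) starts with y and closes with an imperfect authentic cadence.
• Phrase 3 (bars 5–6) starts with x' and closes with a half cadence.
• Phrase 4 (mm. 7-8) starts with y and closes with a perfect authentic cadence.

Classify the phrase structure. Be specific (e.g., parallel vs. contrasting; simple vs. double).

Four phrases in two halves: the first half (mm. 1-4) ends with an imperfect authentic cadence, the second (bars 5–8) with a perfect authentic cadence — a large antecedent–consequent pair, i.e. a double period.
Phrase 3 begins with the same material as phrase 1, making it parallel.

parallel double period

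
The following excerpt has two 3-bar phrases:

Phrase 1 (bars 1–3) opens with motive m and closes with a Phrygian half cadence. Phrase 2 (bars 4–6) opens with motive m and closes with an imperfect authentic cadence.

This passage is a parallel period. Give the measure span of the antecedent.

measures 1–3

The antecedent is the phrase ending with the weaker cadence (Phrygian half cadence, phrase 1) and the consequent the one ending more conclusively (imperfect authentic cadence, phrase 2); the antecedent is mm. 1-3.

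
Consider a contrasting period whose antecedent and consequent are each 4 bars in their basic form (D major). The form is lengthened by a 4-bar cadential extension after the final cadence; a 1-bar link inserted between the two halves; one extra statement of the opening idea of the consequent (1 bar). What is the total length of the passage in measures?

Basic contrasting period: 4 + 4 = 8 bars.
8 (basic form) + 4 (cadential extension) + 1 (link) + 1 (extra statement) = 14.

14 measures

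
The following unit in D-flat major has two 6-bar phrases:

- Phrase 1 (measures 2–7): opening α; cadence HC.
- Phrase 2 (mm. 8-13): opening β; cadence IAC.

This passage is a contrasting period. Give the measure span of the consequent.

measures 8–13

The antecedent is the phrase ending with the weaker cadence (half cadence, phrase 1) and the consequent the one ending more conclusively (imperfect authentic cadence, phrase 2); the consequent is measures 8–13.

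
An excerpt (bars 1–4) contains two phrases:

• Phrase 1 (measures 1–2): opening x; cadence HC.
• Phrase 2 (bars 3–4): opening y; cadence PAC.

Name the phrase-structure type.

Phrase 1 ends with a half cadence (weaker) and phrase 2 with a perfect authentic cadence (stronger): antecedent + consequent = a period.
The two phrases open with different material (x / y), so the period is contrasting.

contrasting period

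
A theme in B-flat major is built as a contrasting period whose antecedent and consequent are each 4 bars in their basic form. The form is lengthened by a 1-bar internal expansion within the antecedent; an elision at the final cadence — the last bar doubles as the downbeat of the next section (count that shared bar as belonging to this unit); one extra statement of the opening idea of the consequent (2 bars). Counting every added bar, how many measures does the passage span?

Basic contrasting period: 4 + 4 = 8 bars.
8 (basic form) + 1 (internal expansion) + 2 (extra statement) = 11.
The elision shares a bar with the next section but does not change this unit's count.

11 measures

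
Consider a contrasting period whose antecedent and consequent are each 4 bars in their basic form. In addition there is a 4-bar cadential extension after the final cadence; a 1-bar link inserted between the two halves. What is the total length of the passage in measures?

13 measures

Basic contrasting period: 4 + 4 = 8 bars.
8 (basic form) + 4 (cadential extension) + 1 (link) = 13.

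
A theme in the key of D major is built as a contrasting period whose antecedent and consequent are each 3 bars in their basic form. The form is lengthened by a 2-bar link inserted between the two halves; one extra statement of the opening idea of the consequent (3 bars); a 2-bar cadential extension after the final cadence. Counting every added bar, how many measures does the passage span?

13 measures

Basic contrasting period: 3 + 3 = 6 bars.
6 (basic form) + 2 (link) + 3 (extra statement) + 2 (cadential extension) = 13.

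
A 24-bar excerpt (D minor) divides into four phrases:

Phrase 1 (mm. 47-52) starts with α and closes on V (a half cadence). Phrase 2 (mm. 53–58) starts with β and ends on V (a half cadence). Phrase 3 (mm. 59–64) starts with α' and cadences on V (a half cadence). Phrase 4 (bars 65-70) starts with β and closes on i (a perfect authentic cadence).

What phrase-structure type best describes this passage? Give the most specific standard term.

parallel double period

Four phrases in two halves: the first half (measures 47–58) ends with a half cadence, the second (measures 59-70) with a perfect authentic cadence — a large antecedent–consequent pair, i.e. a double period.
Phrase 3 begins with the same material as phrase 1, making it parallel.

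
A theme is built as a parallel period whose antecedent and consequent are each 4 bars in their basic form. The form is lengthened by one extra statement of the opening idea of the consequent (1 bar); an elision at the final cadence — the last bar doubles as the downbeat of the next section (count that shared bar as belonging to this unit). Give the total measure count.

Basic parallel period: 4 + 4 = 8 bars.
8 (basic form) + 1 (extra statement) = 9.
The elision shares a bar with the next section but does not change this unit's count.

9 measures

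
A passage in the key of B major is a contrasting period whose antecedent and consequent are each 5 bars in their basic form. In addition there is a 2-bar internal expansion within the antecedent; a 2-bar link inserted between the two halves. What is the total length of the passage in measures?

Basic contrasting period: 5 + 5 = 10 bars.
10 (basic form) + 2 (internal expansion) + 2 (link) = 14.

14 measures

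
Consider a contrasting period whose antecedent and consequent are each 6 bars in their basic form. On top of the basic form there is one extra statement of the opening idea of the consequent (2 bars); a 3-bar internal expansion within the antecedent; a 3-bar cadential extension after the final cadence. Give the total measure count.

20 measures

Basic contrasting period: 6 + 6 = 12 bars.
12 (basic form) + 2 (extra statement) + 3 (internal expansion) + 3 (cadential extension) = 20.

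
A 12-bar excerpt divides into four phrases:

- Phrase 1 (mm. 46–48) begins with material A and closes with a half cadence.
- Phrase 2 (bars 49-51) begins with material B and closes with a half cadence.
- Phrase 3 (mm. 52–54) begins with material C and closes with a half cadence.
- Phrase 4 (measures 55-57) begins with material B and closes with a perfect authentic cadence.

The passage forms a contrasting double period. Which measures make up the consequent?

measures 52–57

In a double period the first pair of phrases (ending half cadence) is the large antecedent and the second pair (ending perfect authentic cadence) is the large consequent; the consequent is measures 52–57.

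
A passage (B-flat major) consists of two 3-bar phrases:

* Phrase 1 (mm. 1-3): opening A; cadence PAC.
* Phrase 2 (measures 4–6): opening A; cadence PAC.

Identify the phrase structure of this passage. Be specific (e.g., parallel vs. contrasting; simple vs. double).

Both phrases have the same opening (A) and the same cadence (perfect authentic cadence): the second is a restatement, not a consequent, so this is a repeated phrase rather than a period.

repeated phrase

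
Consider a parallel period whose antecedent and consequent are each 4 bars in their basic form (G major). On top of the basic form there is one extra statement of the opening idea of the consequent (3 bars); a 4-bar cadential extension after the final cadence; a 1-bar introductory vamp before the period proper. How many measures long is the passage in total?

16 measures

Basic parallel period: 4 + 4 = 8 bars.
8 (basic form) + 3 (extra statement) + 4 (cadential extension) + 1 (introduction) = 16.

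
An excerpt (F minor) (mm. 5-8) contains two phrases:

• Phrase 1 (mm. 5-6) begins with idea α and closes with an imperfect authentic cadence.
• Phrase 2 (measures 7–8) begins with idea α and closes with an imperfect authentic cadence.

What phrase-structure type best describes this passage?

Both phrases have the same opening (α) and the same cadence (imperfect authentic cadence): the second is a restatement, not a consequent, so this is a repeated phrase rather than a period.

repeated phrase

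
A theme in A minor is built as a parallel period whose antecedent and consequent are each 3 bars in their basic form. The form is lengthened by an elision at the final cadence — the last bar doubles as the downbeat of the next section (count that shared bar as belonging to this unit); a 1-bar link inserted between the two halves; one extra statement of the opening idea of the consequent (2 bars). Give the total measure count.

9 measures

Basic parallel period: 3 + 3 = 6 bars.
6 (basic form) + 1 (link) + 2 (extra statement) = 9.
The elision shares a bar with the next section but does not change this unit's count.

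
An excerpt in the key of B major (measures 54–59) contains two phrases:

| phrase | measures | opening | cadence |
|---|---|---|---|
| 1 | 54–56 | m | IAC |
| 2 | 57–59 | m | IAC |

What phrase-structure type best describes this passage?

Both phrases have the same opening (m) and the same cadence (imperfect authentic cadence): the second is a restatement, not a consequent, so this is a repeated phrase rather than a period.

repeated phrase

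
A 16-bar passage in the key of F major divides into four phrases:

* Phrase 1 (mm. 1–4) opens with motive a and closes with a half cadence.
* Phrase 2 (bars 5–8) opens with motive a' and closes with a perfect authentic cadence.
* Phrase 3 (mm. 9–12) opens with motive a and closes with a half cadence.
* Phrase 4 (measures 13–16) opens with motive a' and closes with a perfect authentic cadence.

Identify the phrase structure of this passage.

repeated period

The cadence pattern HC–PAC–HC–PAC is weak–strong twice, and phrases 3–4 restate phrases 1–2: a period heard twice, not a double period (which would end weakly at phrase 2).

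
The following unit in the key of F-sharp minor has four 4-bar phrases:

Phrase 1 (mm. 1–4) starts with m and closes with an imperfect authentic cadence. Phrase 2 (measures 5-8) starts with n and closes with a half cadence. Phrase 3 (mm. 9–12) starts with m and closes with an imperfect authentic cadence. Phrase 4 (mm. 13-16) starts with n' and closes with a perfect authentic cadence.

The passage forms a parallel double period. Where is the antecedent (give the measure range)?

measures 1–8

In a double period the four phrases pair into a large antecedent (phrases 1–2, ending half cadence) and a large consequent (phrases 3–4, ending perfect authentic cadence). The antecedent spans mm. 1–8.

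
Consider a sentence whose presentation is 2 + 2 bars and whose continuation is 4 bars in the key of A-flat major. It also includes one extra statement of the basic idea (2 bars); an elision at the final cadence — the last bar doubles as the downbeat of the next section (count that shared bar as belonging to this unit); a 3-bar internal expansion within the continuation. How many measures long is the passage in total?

13 measures

Basic sentence: 2 + 2 + 4 = 8 bars.
8 (basic form) + 2 (extra statement) + 3 (internal expansion) = 13.
The elision shares a bar with the next section but does not change this unit's count.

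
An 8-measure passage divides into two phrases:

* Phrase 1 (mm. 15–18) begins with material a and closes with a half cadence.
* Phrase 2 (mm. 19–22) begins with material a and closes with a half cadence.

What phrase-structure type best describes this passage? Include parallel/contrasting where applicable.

Both phrases have the same opening (a) and the same cadence (half cadence): the second is a restatement, not a consequent, so this is a repeated phrase rather than a period.

repeated phrase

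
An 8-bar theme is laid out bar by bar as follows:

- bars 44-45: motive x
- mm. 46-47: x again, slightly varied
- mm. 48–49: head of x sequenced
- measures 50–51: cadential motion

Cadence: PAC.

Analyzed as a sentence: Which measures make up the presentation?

The presentation of a sentence is the basic idea (bars 44-45) plus its repetition (measures 46–47); the presentation is therefore mm. 44–47.

measures 44–47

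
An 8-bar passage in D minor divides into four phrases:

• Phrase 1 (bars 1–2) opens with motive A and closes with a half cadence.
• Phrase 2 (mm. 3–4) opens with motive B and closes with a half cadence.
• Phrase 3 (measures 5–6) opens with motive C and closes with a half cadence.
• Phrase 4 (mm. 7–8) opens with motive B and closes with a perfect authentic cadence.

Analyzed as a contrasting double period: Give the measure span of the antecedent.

measures 1–4

In a double period the four phrases pair into a large antecedent (phrases 1–2, ending half cadence) and a large consequent (phrases 3–4, ending perfect authentic cadence). The antecedent spans mm. 1-4.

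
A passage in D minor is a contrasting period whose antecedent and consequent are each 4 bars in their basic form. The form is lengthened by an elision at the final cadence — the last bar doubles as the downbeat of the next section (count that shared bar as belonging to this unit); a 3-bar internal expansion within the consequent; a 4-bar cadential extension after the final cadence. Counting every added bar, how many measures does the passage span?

15 measures

Basic contrasting period: 4 + 4 = 8 bars.
8 (basic form) + 3 (internal expansion) + 4 (cadential extension) = 15.
The elision shares a bar with the next section but does not change this unit's count.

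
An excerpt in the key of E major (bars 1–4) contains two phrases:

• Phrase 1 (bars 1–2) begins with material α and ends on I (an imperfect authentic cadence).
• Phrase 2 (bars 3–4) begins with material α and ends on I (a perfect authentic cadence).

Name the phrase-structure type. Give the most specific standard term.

Phrase 1 ends with an imperfect authentic cadence (weaker) and phrase 2 with a perfect authentic cadence (stronger): antecedent + consequent = a period.
The two phrases open with the same material (α / α), so the period is parallel.

parallel period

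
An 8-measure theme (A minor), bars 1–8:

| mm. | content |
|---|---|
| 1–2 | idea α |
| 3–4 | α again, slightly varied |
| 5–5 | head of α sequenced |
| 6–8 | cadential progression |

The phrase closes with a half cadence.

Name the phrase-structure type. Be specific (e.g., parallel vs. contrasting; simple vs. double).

sentence

Basic idea (bars 1–2) + its repetition (mm. 3–4) form the presentation; fragmentation and cadence (measures 5–8) form the continuation — the 8-bar whole is a sentence.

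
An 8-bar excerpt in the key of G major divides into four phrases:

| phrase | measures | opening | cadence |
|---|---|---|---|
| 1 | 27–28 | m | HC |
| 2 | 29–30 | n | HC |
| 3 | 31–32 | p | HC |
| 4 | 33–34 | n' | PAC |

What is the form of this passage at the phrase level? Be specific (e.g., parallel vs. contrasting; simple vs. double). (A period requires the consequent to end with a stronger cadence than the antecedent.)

contrasting double period

Four phrases in two halves: the first half (mm. 27–30) ends with a half cadence, the second (mm. 31–34) with a perfect authentic cadence — a large antecedent–consequent pair, i.e. a double period.
Phrase 3 begins with different material from phrase 1, making it contrasting.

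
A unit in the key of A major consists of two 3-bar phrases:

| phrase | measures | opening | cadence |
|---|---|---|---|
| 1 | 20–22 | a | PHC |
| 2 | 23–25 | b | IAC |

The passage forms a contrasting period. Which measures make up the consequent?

measures 23–25

The phrase ending with the weaker cadence (Phrygian half cadence) is the antecedent; the one ending more conclusively (imperfect authentic cadence) is the consequent. The consequent is measures 23–25.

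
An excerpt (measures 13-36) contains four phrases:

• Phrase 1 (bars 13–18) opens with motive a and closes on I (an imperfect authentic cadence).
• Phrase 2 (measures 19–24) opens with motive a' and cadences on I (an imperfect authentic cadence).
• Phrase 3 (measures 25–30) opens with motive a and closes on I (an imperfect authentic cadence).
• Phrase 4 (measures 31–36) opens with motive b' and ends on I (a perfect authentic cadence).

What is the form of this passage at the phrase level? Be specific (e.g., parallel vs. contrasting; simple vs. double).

parallel double period

Four phrases in two halves: the first half (mm. 13–24) ends with an imperfect authentic cadence, the second (measures 25–36) with a perfect authentic cadence — a large antecedent–consequent pair, i.e. a double period.
Phrase 3 begins with the same material as phrase 1, making it parallel.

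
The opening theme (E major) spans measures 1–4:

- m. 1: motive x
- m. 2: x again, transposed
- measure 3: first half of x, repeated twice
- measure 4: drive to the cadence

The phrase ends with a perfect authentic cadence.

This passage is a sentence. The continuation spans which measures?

measures 3–4

After the presentation (mm. 1–2), the continuation covers the fragmentation through the cadence: mm. 3–4.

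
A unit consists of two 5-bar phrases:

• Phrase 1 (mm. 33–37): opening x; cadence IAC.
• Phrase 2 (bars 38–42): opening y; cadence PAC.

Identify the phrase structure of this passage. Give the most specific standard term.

contrasting period

Phrase 1 ends with an imperfect authentic cadence (weaker) and phrase 2 with a perfect authentic cadence (stronger): antecedent + consequent = a period.
The two phrases open with different material (x / y), so the period is contrasting.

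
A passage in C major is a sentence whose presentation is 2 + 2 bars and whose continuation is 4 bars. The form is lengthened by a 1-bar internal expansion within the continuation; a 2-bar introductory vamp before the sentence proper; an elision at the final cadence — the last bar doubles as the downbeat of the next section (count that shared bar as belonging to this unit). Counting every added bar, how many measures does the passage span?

Basic sentence: 2 + 2 + 4 = 8 bars.
8 (basic form) + 1 (internal expansion) + 2 (introduction) = 11.
The elision shares a bar with the next section but does not change this unit's count.

11 measures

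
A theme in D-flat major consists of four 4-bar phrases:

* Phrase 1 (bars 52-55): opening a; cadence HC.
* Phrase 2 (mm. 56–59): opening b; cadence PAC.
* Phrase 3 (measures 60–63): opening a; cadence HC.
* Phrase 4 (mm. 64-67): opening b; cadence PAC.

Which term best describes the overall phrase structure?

repeated period

The cadence pattern HC–PAC–HC–PAC is weak–strong twice, and phrases 3–4 restate phrases 1–2: a period heard twice, not a double period (which would end weakly at phrase 2).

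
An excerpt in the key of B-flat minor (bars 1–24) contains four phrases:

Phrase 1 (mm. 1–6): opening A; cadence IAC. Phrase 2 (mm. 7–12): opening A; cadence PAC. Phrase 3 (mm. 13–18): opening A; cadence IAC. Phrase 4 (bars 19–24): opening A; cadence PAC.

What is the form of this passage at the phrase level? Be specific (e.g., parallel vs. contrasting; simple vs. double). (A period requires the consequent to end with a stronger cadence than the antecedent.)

The cadence pattern IAC–PAC–IAC–PAC is weak–strong twice, and phrases 3–4 restate phrases 1–2: a period heard twice, not a double period (which would end weakly at phrase 2).

repeated period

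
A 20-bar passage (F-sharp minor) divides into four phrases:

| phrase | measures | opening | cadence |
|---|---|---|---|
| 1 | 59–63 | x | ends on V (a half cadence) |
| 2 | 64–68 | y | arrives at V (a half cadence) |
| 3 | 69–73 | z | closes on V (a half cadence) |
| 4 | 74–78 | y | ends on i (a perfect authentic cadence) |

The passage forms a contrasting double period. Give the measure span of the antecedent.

measures 59–68

In a double period the first pair of phrases (ending half cadence) is the large antecedent and the second pair (ending perfect authentic cadence) is the large consequent; the antecedent is measures 59–68.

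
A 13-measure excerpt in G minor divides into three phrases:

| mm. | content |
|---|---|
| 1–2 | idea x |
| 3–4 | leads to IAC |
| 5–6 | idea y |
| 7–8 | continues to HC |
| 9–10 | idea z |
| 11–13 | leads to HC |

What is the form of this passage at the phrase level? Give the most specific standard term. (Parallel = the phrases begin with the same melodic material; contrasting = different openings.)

phrase group

The final phrase closes with a half cadence, which is not stronger than the preceding half cadence; the 3 phrases lack an overall antecedent–consequent design and so form a phrase group.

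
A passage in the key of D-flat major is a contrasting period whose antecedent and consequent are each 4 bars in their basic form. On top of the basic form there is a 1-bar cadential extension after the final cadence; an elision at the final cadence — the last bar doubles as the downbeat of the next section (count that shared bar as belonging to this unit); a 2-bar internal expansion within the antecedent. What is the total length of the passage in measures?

11 measures

Basic contrasting period: 4 + 4 = 8 bars.
8 (basic form) + 1 (cadential extension) + 2 (internal expansion) = 11.
The elision shares a bar with the next section but does not change this unit's count.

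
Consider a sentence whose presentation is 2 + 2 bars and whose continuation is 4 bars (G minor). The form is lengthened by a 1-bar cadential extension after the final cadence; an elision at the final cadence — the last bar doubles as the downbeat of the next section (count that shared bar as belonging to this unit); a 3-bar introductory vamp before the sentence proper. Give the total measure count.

12 measures

Basic sentence: 2 + 2 + 4 = 8 bars.
8 (basic form) + 1 (cadential extension) + 3 (introduction) = 12.
The elision shares a bar with the next section but does not change this unit's count.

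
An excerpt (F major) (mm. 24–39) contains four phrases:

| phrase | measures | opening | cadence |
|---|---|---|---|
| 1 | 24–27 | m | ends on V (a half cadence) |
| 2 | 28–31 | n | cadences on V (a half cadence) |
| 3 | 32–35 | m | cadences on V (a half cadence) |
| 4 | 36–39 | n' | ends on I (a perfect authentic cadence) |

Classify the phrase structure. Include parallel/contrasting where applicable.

Four phrases in two halves: the first half (mm. 24–31) ends with a half cadence, the second (mm. 32–39) with a perfect authentic cadence — a large antecedent–consequent pair, i.e. a double period.
Phrase 3 begins with the same material as phrase 1, making it parallel.

parallel double period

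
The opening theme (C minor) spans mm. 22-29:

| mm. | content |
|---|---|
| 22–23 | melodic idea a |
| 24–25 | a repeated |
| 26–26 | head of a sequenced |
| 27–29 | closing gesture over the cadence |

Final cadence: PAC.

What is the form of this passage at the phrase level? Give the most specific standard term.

Basic idea (bars 22–23) + its repetition (mm. 24–25) form the presentation; fragmentation and cadence (bars 26–29) form the continuation — the 8-bar whole is a sentence.

sentence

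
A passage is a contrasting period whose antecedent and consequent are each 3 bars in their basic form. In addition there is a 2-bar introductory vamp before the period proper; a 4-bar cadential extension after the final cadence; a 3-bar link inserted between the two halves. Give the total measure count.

15 measures

Basic contrasting period: 3 + 3 = 6 bars.
6 (basic form) + 2 (introduction) + 4 (cadential extension) + 3 (link) = 15.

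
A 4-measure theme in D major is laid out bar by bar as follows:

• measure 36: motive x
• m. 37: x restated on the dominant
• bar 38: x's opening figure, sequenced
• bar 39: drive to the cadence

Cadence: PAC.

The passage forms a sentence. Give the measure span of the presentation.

measures 36–37

The presentation of a sentence is the basic idea (m. 36) plus its repetition (m. 37); the presentation is therefore measures 36–37.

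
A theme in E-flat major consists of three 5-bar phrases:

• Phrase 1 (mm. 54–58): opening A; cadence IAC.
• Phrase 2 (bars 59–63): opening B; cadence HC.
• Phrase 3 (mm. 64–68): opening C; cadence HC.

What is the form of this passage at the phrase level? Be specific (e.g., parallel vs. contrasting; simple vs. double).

The final phrase closes with a half cadence, which is not stronger than the preceding half cadence; the 3 phrases lack an overall antecedent–consequent design and so form a phrase group.

phrase group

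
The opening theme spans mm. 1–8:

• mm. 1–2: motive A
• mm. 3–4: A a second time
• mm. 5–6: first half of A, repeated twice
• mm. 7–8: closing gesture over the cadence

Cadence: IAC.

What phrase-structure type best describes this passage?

Basic idea (measures 1–2) + its repetition (measures 3–4) form the presentation; fragmentation and cadence (mm. 5–8) form the continuation — the 8-bar whole is a sentence.

sentence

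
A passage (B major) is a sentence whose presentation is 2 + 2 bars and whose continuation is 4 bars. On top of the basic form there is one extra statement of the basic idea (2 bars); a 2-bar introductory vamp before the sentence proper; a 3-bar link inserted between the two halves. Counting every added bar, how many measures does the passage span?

Basic sentence: 2 + 2 + 4 = 8 bars.
8 (basic form) + 2 (extra statement) + 2 (introduction) + 3 (link) = 15.

15 measures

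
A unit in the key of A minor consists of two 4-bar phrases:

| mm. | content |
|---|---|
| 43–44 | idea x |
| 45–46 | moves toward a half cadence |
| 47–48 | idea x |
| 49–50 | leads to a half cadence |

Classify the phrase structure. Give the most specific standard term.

repeated phrase

Both phrases have the same opening (x) and the same cadence (half cadence): the second is a restatement, not a consequent, so this is a repeated phrase rather than a period.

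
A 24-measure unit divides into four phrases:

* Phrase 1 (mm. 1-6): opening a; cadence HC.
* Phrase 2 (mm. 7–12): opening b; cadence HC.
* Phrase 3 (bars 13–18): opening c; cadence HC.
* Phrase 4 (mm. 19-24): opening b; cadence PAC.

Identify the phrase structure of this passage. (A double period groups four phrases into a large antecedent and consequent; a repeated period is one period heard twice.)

Four phrases in two halves: the first half (measures 1–12) ends with a half cadence, the second (mm. 13–24) with a perfect authentic cadence — a large antecedent–consequent pair, i.e. a double period.
Phrase 3 begins with different material from phrase 1, making it contrasting.

contrasting double period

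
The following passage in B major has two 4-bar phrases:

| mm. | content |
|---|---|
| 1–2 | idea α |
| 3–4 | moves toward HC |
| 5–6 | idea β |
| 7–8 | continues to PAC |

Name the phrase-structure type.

contrasting period

Phrase 1 ends with a half cadence (weaker) and phrase 2 with a perfect authentic cadence (stronger): antecedent + consequent = a period.
The two phrases open with different material (α / β), so the period is contrasting.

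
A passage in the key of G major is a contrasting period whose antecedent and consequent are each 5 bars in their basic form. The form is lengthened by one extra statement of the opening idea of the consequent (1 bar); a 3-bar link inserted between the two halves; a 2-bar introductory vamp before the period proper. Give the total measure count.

16 measures

Basic contrasting period: 5 + 5 = 10 bars.
10 (basic form) + 1 (extra statement) + 3 (link) + 2 (introduction) = 16.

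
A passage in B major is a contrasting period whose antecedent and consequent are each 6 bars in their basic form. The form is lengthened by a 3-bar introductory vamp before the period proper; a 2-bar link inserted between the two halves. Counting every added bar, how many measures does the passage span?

17 measures

Basic contrasting period: 6 + 6 = 12 bars.
12 (basic form) + 3 (introduction) + 2 (link) = 17.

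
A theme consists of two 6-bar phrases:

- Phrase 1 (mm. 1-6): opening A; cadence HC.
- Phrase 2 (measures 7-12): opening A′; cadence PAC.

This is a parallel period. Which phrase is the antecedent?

phrase 1

The phrase ending with the weaker cadence (half cadence) is the antecedent; the one ending more conclusively (perfect authentic cadence) is the consequent. The antecedent is phrase 1.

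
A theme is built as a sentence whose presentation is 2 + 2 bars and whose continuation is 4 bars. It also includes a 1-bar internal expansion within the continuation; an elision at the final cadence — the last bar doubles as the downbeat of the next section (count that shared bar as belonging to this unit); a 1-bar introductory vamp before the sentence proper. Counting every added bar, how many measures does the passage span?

10 measures

Basic sentence: 2 + 2 + 4 = 8 bars.
8 (basic form) + 1 (internal expansion) + 1 (introduction) = 10.
The elision shares a bar with the next section but does not change this unit's count.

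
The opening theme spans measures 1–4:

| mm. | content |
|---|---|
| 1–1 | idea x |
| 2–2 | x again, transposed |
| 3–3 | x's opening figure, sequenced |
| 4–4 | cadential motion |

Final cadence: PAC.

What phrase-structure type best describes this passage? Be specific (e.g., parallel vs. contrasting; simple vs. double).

Basic idea (measure 1) + its repetition (m. 2) form the presentation; fragmentation and cadence (mm. 3–4) form the continuation — the 4-bar whole is a sentence.

sentence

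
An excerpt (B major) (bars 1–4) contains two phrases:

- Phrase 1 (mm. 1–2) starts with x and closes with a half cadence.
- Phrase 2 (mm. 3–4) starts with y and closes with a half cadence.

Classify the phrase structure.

The second phrase closes with a half cadence, which is not stronger than the first phrase's half cadence; without a weak→strong cadential pair there is no antecedent–consequent relationship, so this is a phrase group rather than a period.

phrase group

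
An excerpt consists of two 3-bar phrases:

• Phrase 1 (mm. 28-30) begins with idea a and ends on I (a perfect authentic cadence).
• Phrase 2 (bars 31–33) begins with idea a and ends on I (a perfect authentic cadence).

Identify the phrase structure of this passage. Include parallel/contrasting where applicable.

Both phrases have the same opening (a) and the same cadence (perfect authentic cadence): the second is a restatement, not a consequent, so this is a repeated phrase rather than a period.

repeated phrase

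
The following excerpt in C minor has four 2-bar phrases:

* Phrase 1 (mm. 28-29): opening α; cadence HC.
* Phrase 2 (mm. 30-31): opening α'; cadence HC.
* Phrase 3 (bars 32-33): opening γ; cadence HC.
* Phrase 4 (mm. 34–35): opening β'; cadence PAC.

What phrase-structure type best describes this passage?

Four phrases in two halves: the first half (mm. 28–31) ends with a half cadence, the second (mm. 32–35) with a perfect authentic cadence — a large antecedent–consequent pair, i.e. a double period.
Phrase 3 begins with different material from phrase 1, making it contrasting.

contrasting double period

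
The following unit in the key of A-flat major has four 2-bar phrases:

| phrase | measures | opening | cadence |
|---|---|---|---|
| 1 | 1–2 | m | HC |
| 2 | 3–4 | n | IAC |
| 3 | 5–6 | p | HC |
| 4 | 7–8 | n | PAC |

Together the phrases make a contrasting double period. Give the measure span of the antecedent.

measures 1–4

In a double period the first pair of phrases (ending imperfect authentic cadence) is the large antecedent and the second pair (ending perfect authentic cadence) is the large consequent; the antecedent is measures 1–4.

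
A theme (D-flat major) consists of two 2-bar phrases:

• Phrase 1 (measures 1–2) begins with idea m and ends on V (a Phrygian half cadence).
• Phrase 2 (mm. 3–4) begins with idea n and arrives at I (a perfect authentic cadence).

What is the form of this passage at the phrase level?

Phrase 1 ends with a Phrygian half cadence (weaker) and phrase 2 with a perfect authentic cadence (stronger): antecedent + consequent = a period.
The two phrases open with different material (m / n), so the period is contrasting.

contrasting period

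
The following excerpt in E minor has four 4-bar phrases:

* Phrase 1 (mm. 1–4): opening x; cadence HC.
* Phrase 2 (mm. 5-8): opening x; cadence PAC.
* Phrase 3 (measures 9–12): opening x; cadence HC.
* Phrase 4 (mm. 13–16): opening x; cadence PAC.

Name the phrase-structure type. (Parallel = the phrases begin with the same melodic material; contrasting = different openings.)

The cadence pattern HC–PAC–HC–PAC is weak–strong twice, and phrases 3–4 restate phrases 1–2: a period heard twice, not a double period (which would end weakly at phrase 2).

repeated period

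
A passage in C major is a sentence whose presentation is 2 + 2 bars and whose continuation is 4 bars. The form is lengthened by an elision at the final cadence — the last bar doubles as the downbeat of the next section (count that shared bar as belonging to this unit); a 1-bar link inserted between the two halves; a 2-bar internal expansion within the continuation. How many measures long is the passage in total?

Basic sentence: 2 + 2 + 4 = 8 bars.
8 (basic form) + 1 (link) + 2 (internal expansion) = 11.
The elision shares a bar with the next section but does not change this unit's count.

11 measures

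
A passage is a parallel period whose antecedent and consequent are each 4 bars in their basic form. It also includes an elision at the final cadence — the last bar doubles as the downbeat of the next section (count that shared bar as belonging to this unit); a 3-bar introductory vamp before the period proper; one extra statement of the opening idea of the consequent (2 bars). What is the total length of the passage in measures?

13 measures

Basic parallel period: 4 + 4 = 8 bars.
8 (basic form) + 3 (introduction) + 2 (extra statement) = 13.
The elision shares a bar with the next section but does not change this unit's count.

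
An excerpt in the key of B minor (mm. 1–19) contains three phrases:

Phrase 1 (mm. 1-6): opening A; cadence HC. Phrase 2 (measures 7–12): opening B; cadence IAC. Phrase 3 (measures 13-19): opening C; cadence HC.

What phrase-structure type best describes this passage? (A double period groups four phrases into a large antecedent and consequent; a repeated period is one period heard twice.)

phrase group

The final phrase closes with a half cadence, which is not stronger than the preceding imperfect authentic cadence; the 3 phrases lack an overall antecedent–consequent design and so form a phrase group.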